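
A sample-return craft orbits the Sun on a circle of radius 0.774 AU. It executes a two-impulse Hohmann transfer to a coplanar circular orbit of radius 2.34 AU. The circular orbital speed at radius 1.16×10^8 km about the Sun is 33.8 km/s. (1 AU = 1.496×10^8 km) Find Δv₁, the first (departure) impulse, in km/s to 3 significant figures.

From the circular-orbit relation v² = μ/r at r = 1.16×10^8 km: μ = v²r = (33.8)² × 1.16×10^8 = 1.32523×10^11 km³/s².
In km: r₁ = 0.774 × 1.496×10^8 = 1.157904×10^8 km; r₂ = 2.34 × 1.496×10^8 = 3.50064×10^8 km.
Semi-major axis of the transfer orbit: a_t = (1.157904×10^8 + 3.50064×10^8)/2 = 2.329272×10^8 km.
Circular speed at r = 1.157904×10^8 km: v_c = √(μ/r) = 33.831 km/s.
Transfer-orbit speed at the same r (vis-viva, a = a_t): v_t = √[μ(2/r − 1/a_t)] = 41.474 km/s.
Δv₁ = |v_t − v_c| = |41.474 − 33.831| = 7.643 km/s.

Δv₁ = 7.64 km/s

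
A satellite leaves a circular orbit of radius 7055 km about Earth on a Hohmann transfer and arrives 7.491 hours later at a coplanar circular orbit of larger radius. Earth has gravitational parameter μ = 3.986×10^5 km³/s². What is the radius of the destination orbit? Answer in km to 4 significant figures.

r₂ = 54650 km

Transfer time t = 7.491 hours = 26967.6 s, and t = π√(a_t³/μ).
So a_t = (μ t²/π²)^(1/3) = (3.986×10^5 × (26967.6)² / π²)^(1/3) = 30854 km.
Since a_t = (r₁ + r₂)/2, r₂ = 2a_t − r₁ = 2×30854 − 7055 = 54653 km.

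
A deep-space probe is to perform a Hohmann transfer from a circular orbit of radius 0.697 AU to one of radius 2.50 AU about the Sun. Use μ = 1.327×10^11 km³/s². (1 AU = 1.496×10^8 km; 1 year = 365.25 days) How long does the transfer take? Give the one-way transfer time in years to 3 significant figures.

In km: r₁ = 0.697 × 1.496×10^8 = 1.042712×10^8 km; r₂ = 2.50 × 1.496×10^8 = 3.740×10^8 km.
Transfer-ellipse semi-major axis a_t = (r₁ + r₂)/2 = (1.042712×10^8 + 3.740×10^8)/2 = 2.391356×10^8 km.
Half the transfer-orbit period gives t = π√(a_t³/μ) = 3.189×10^7 s.
Converting: 3.189×10^7 s ÷ 3.15576×10^7 s/year (365.25 × 86400) = 1.01 years.

t = 1.01 years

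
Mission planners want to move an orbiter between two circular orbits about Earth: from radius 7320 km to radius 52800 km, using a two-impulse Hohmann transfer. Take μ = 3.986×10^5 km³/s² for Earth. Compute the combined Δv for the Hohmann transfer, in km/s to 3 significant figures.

Semi-major axis of the transfer orbit: a_t = (7320 + 52800)/2 = 30060 km.
At r₁ the circular-orbit speed is v₁ = √(μ/r₁) = 7.37926 km/s.
Transfer-orbit speed at r₁ (v² = μ(2/r − 1/a)): v_p = √[μ(2/r₁ − 1/a_t)] = 9.77993 km/s.
First burn Δv₁ = |v_p − v₁| = 2.4007 km/s.
At r₂, v₂ = √(μ/r₂) = 2.7476 km/s.
Transfer-orbit speed at r₂: v_a = √[μ(2/r₂ − 1/a_t)] = 1.3559 km/s.
Second burn Δv₂ = |v₂ − v_a| = 1.3917 km/s.
Δv = Δv₁ + Δv₂ = 2.4007 + 1.3917 = 3.792 km/s.

Δv = 3.79 km/s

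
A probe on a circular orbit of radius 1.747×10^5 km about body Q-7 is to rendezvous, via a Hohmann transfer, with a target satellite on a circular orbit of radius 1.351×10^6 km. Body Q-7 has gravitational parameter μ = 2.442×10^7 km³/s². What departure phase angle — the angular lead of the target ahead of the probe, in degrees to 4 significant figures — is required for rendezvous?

Semi-major axis of the transfer orbit: a_t = (1.747×10^5 + 1.351×10^6)/2 = 7.6285×10^5 km.
Transfer time t = π√(a_t³/μ) = 4.23580×10^5 s.
The target's mean motion on its circular orbit is ω₂ = √(μ/r₂³) = 3.14695×10^-6 rad/s.
Angle swept by the target during transfer: ω₂·t = 1.33299 rad = 76.37°.
The probe traverses 180° on the transfer ellipse, so the target must lead by 180° − 76.37° = 103.6°.

φ = 103.6°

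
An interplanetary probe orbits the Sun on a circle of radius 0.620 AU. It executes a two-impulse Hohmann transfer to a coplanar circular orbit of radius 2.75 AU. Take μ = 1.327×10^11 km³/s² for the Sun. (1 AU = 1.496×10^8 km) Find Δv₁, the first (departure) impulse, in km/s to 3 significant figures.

Δv₁ = 10.5 km/s

In km: r₁ = 0.620 × 1.496×10^8 = 9.2752×10^7 km; r₂ = 2.75 × 1.496×10^8 = 4.114×10^8 km.
Transfer-ellipse semi-major axis a_t = (r₁ + r₂)/2 = (9.2752×10^7 + 4.114×10^8)/2 = 2.52076×10^8 km.
Circular speed at r = 9.2752×10^7 km: v_c = √(μ/r) = 37.82 km/s.
Transfer-orbit speed at the same r (vis-viva, a = a_t): v_t = √[μ(2/r − 1/a_t)] = 48.32 km/s.
Δv₁ = |v_t − v_c| = |48.32 − 37.82| = 10.50 km/s.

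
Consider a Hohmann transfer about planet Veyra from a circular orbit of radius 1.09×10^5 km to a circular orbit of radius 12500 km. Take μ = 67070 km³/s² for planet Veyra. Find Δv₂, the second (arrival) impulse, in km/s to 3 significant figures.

Transfer-ellipse semi-major axis a_t = (r₁ + r₂)/2 = (1.090×10^5 + 12500)/2 = 60750 km.
Circular speed at r = 12500 km: v_c = √(μ/r) = 2.3164 km/s.
Vis-viva on the transfer ellipse at r = 12500 km gives v_t = √[μ(2/r − 1/a_t)] = 3.1028 km/s.
Δv₂ = |v_t − v_c| = |3.1028 − 2.3164| = 0.7864 km/s.

Δv₂ = 0.786 km/s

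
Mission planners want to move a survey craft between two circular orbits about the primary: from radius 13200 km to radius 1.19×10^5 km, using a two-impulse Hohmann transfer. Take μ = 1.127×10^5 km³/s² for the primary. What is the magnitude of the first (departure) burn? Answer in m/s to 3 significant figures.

Δv₁ = 999 m/s

Transfer-ellipse semi-major axis a_t = (r₁ + r₂)/2 = (13200 + 1.190×10^5)/2 = 66100 km.
On the circular orbit at r = 13200 km, v_c = √(μ/r) = 2.9220 km/s.
Vis-viva on the transfer ellipse at r = 13200 km gives v_t = √[μ(2/r − 1/a_t)] = 3.9206 km/s.
Δv₁ = |v_t − v_c| = |3.9206 − 2.9220| = 0.9986 km/s.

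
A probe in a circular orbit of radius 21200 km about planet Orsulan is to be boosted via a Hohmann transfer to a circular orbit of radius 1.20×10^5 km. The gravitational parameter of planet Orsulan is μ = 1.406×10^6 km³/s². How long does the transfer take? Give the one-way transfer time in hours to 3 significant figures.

t = 13.8 hours

The Hohmann ellipse has a_t = (r₁ + r₂)/2 = 70600 km.
By Kepler's third law the transfer-orbit period is T = 2π√(a_t³/μ), so t = T/2 = 49700 s.
Converting: 49700 s ÷ 3600 s/hour = 13.8 hours.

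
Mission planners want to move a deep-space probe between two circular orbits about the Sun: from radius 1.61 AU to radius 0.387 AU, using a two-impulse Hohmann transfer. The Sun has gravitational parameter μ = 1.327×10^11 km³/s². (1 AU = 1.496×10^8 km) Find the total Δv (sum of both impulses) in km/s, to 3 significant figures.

Δv = 21.8 km/s

In km: r₁ = 1.61 × 1.496×10^8 = 2.40856×10^8 km; r₂ = 0.387 × 1.496×10^8 = 5.78952×10^7 km.
Semi-major axis of the transfer orbit: a_t = (2.40856×10^8 + 5.78952×10^7)/2 = 1.493756×10^8 km.
At r₁ the circular-orbit speed is v₁ = √(μ/r₁) = 23.472 km/s.
On the transfer ellipse at r₁, vis-viva gives v_a = √[μ(2/r₁ − 1/a_t)] = 14.613 km/s.
First burn Δv₁ = |v_a − v₁| = 8.859 km/s.
At r₂, v₂ = √(μ/r₂) = 47.876 km/s.
Transfer-orbit speed at r₂: v_p = √[μ(2/r₂ − 1/a_t)] = 60.793 km/s.
Second burn Δv₂ = |v₂ − v_p| = 12.92 km/s.
Δv = Δv₁ + Δv₂ = 8.859 + 12.92 = 21.78 km/s.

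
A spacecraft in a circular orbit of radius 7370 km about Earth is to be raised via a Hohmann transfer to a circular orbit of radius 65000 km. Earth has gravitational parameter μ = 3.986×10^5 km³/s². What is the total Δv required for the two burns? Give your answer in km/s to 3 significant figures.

Δv = 3.86 km/s

Semi-major axis of the transfer orbit: a_t = (7370 + 65000)/2 = 36185 km.
Circular speed at r₁: v₁ = √(μ/r₁) = √(3.986×10^5/7370) = 7.3542 km/s.
Transfer-orbit speed at r₁ (v² = μ(2/r − 1/a)): v_p = √[μ(2/r₁ − 1/a_t)] = 9.8566 km/s.
First burn Δv₁ = |v_p − v₁| = 2.502 km/s.
At r₂, v₂ = √(μ/r₂) = 2.4763 km/s.
Transfer-orbit speed at r₂: v_a = √[μ(2/r₂ − 1/a_t)] = 1.1176 km/s.
Second burn Δv₂ = |v₂ − v_a| = 1.359 km/s.
Δv = Δv₁ + Δv₂ = 2.502 + 1.359 = 3.861 km/s.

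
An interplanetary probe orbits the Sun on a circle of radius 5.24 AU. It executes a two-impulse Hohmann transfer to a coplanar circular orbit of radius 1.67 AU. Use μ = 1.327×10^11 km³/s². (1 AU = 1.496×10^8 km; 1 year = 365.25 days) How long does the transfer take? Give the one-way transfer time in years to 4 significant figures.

t = 3.211 years

In km: r₁ = 5.24 × 1.496×10^8 = 7.83904×10^8 km; r₂ = 1.67 × 1.496×10^8 = 2.49832×10^8 km.
The Hohmann ellipse has a_t = (r₁ + r₂)/2 = 5.16868×10^8 km.
By Kepler's third law the transfer-orbit period is T = 2π√(a_t³/μ), so t = T/2 = 1.0134×10^8 s.
Converting: 1.0134×10^8 s ÷ 3.15576×10^7 s/year (365.25 × 86400) = 3.211 years.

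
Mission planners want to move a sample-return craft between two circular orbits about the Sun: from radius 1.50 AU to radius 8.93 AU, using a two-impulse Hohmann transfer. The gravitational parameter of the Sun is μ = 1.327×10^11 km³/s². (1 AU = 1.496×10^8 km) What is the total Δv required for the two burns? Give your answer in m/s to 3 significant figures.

In km: r₁ = 1.50 × 1.496×10^8 = 2.244×10^8 km; r₂ = 8.93 × 1.496×10^8 = 1.335928×10^9 km.
Transfer-ellipse semi-major axis a_t = (r₁ + r₂)/2 = (2.244×10^8 + 1.335928×10^9)/2 = 7.80164×10^8 km.
At r₁ the circular-orbit speed is v₁ = √(μ/r₁) = 24.317786 km/s.
Transfer-orbit speed at r₁ (vis-viva): v_p = √[μ(2/r₁ − 1/a_t)] = 31.821644 km/s.
First burn Δv₁ = |v_p − v₁| = 7.5039 km/s.
At r₂, v₂ = √(μ/r₂) = 9.9665 km/s.
Transfer-orbit speed at r₂: v_a = √[μ(2/r₂ − 1/a_t)] = 5.3452 km/s.
Second burn Δv₂ = |v₂ − v_a| = 4.6213 km/s.
Total Δv = Δv₁ + Δv₂ = 12.13 km/s.

Δv = 12100 m/s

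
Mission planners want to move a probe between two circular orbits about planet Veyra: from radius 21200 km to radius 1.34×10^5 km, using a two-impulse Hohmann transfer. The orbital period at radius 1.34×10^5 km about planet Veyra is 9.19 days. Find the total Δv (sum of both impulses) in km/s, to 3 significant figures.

Δv = 1.34 km/s

From Kepler's third law T² = 4π²r³/μ at r = 1.34×10^5 km, T = 9.19 days = 9.19 × 86400 s = 7.94016×10^5 s: μ = 4π²r³/T² = 1.50666×10^5 km³/s².
Semi-major axis of the transfer orbit: a_t = (21200 + 1.340×10^5)/2 = 77600 km.
Circular speed at r₁: v₁ = √(μ/r₁) = √(1.50666×10^5/21200) = 2.6659 km/s.
Transfer-orbit speed at r₁ (vis-viva): v_p = √[μ(2/r₁ − 1/a_t)] = 3.5032 km/s.
First burn Δv₁ = |v_p − v₁| = 0.8373 km/s.
At r₂, v₂ = √(μ/r₂) = 1.06037 km/s.
Transfer-orbit speed at r₂: v_a = √[μ(2/r₂ − 1/a_t)] = 0.554233 km/s.
Second burn Δv₂ = |v₂ − v_a| = 0.5061 km/s.
Δv = Δv₁ + Δv₂ = 0.8373 + 0.5061 = 1.343 km/s.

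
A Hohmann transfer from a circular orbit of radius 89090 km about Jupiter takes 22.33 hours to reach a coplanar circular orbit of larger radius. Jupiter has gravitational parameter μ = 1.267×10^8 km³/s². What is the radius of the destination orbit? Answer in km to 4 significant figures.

r₂ = 7.832×10^5 km

Transfer time t = 22.33 hours = 80388 s, and t = π√(a_t³/μ).
So a_t = (μ t²/π²)^(1/3) = (1.267×10^8 × (80388)² / π²)^(1/3) = 4.3613×10^5 km.
Since a_t = (r₁ + r₂)/2, r₂ = 2a_t − r₁ = 2×4.3613×10^5 − 89090 = 7.8317×10^5 km.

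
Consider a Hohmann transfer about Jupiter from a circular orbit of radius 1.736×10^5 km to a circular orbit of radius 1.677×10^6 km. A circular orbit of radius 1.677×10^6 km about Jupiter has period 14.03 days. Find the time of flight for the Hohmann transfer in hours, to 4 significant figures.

From Kepler's third law T² = 4π²r³/μ at r = 1.677×10^6 km, T = 14.03 days = 14.03 × 86400 s = 1.212192×10^6 s: μ = 4π²r³/T² = 1.26712×10^8 km³/s².
Semi-major axis of the transfer orbit: a_t = (1.736×10^5 + 1.677×10^6)/2 = 9.253×10^5 km.
Half the transfer-orbit period gives t = π√(a_t³/μ) = 2.484×10^5 s.
Converting: 2.484×10^5 s ÷ 3600 s/hour = 69.00 hours.

t = 69.00 hours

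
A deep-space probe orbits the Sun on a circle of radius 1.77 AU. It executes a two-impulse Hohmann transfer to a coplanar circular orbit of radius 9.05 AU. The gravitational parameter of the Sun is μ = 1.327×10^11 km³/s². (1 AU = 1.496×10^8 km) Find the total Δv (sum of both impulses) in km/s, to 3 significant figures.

Δv = 10.8 km/s

In km: r₁ = 1.77 × 1.496×10^8 = 2.64792×10^8 km; r₂ = 9.05 × 1.496×10^8 = 1.35388×10^9 km.
The Hohmann ellipse has a_t = (r₁ + r₂)/2 = 8.09336×10^8 km.
At r₁ the circular-orbit speed is v₁ = √(μ/r₁) = 22.3863 km/s.
On the transfer ellipse at r₁, vis-viva gives v_p = √[μ(2/r₁ − 1/a_t)] = 28.9540 km/s.
First burn Δv₁ = |v_p − v₁| = 6.5677 km/s.
Circular speed at r₂: v₂ = √(μ/r₂) = 9.9002 km/s.
Transfer-orbit speed at r₂: v_a = √[μ(2/r₂ − 1/a_t)] = 5.6628 km/s.
Second burn Δv₂ = |v₂ − v_a| = 4.2374 km/s.
Total Δv = Δv₁ + Δv₂ = 10.81 km/s.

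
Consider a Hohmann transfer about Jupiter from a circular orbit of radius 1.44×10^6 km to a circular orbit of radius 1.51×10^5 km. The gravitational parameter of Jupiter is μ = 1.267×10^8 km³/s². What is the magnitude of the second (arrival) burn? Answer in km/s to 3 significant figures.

Semi-major axis of the transfer orbit: a_t = (1.440×10^6 + 1.510×10^5)/2 = 7.955×10^5 km.
On the circular orbit at r = 1.510×10^5 km, v_c = √(μ/r) = 28.967 km/s.
Vis-viva on the transfer ellipse at r = 1.510×10^5 km gives v_t = √[μ(2/r − 1/a_t)] = 38.973 km/s.
Δv₂ = |v_t − v_c| = |38.973 − 28.967| = 10.01 km/s.

Δv₂ = 10.0 km/s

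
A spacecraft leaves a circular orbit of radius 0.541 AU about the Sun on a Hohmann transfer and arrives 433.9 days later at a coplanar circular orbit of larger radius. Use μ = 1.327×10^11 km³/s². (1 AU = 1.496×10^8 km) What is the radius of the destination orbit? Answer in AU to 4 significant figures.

In km: r₁ = 0.541 × 1.496×10^8 = 8.09336×10^7 km.
Transfer time t = 433.9 days = 3.748896×10^7 s, and t = π√(a_t³/μ).
So a_t = (μ t²/π²)^(1/3) = (1.327×10^11 × (3.748896×10^7)² / π²)^(1/3) = 2.6635×10^8 km.
Since a_t = (r₁ + r₂)/2, r₂ = 2a_t − r₁ = 2×2.6635×10^8 − 8.09336×10^7 = 4.517664×10^8 km.
In AU: r₂ = 4.517664×10^8 / 1.496×10^8 = 3.020 AU.

r₂ = 3.020 AU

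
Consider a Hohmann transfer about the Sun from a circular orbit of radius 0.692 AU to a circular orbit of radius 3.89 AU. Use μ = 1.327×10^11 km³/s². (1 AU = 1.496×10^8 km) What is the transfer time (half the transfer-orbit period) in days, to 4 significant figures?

t = 633.3 days

In km: r₁ = 0.692 × 1.496×10^8 = 1.035232×10^8 km; r₂ = 3.89 × 1.496×10^8 = 5.81944×10^8 km.
Transfer-ellipse semi-major axis a_t = (r₁ + r₂)/2 = (1.035232×10^8 + 5.81944×10^8)/2 = 3.427336×10^8 km.
Transfer time t = π√(a_t³/μ) = π√((3.427336×10^8)³ / 1.327×10^11) = 5.472×10^7 s.
Converting: 5.472×10^7 s ÷ 86400 s/day = 633.3 days.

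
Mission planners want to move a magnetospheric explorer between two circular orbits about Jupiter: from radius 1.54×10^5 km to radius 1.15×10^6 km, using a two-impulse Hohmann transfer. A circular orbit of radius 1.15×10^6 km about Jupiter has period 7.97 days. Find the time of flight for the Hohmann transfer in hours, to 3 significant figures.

From Kepler's third law T² = 4π²r³/μ at r = 1.15×10^6 km, T = 7.97 days = 7.97 × 86400 s = 6.88608×10^5 s: μ = 4π²r³/T² = 1.26622×10^8 km³/s².
The Hohmann ellipse has a_t = (r₁ + r₂)/2 = 6.520×10^5 km.
Half the transfer-orbit period gives t = π√(a_t³/μ) = 1.470×10^5 s.
Converting: 1.470×10^5 s ÷ 3600 s/hour = 40.8 hours.

t = 40.8 hours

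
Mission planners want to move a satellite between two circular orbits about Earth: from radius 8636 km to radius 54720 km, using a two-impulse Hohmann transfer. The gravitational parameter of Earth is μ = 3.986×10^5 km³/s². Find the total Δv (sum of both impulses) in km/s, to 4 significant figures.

Δv = 3.425 km/s

The Hohmann ellipse has a_t = (r₁ + r₂)/2 = 31678 km.
Circular speed at r₁: v₁ = √(μ/r₁) = √(3.986×10^5/8636) = 6.794 km/s.
Transfer-orbit speed at r₁ (vis-viva equation): v_p = √[μ(2/r₁ − 1/a_t)] = 8.929 km/s.
First burn Δv₁ = |v_p − v₁| = 2.135 km/s.
At r₂, v₂ = √(μ/r₂) = 2.699 km/s.
Transfer-orbit speed at r₂: v_a = √[μ(2/r₂ − 1/a_t)] = 1.409 km/s.
Second burn Δv₂ = |v₂ − v_a| = 1.290 km/s.
Δv = Δv₁ + Δv₂ = 2.135 + 1.290 = 3.425 km/s.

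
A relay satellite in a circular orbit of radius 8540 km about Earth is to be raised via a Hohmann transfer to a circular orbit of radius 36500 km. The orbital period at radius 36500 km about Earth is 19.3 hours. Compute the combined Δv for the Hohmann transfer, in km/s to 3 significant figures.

From Kepler's third law T² = 4π²r³/μ at r = 36500 km, T = 19.3 hours = 19.3 × 3600 s = 69480 s: μ = 4π²r³/T² = 3.97666×10^5 km³/s².
The Hohmann ellipse has a_t = (r₁ + r₂)/2 = 22520 km.
At r₁ the circular-orbit speed is v₁ = √(μ/r₁) = 6.8239 km/s.
Transfer-orbit speed at r₁ (vis-viva): v_p = √[μ(2/r₁ − 1/a_t)] = 8.6875 km/s.
First burn Δv₁ = |v_p − v₁| = 1.864 km/s.
At r₂, v₂ = √(μ/r₂) = 3.301 km/s.
Transfer-orbit speed at r₂: v_a = √[μ(2/r₂ − 1/a_t)] = 2.033 km/s.
Second burn Δv₂ = |v₂ − v_a| = 1.268 km/s.
Total Δv = Δv₁ + Δv₂ = 3.132 km/s.

Δv = 3.13 km/s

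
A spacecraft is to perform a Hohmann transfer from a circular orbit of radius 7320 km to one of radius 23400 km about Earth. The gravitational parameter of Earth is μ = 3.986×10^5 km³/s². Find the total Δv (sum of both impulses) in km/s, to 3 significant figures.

Semi-major axis of the transfer orbit: a_t = (7320 + 23400)/2 = 15360 km.
At r₁ the circular-orbit speed is v₁ = √(μ/r₁) = 7.379 km/s.
Transfer-orbit speed at r₁ (vis-viva equation): v_p = √[μ(2/r₁ − 1/a_t)] = 9.108 km/s.
First burn Δv₁ = |v_p − v₁| = 1.729 km/s.
At r₂, v₂ = √(μ/r₂) = 4.127 km/s.
Transfer-orbit speed at r₂: v_a = √[μ(2/r₂ − 1/a_t)] = 2.849 km/s.
Second burn Δv₂ = |v₂ − v_a| = 1.278 km/s.
Δv = Δv₁ + Δv₂ = 1.729 + 1.278 = 3.007 km/s.

Δv = 3.01 km/s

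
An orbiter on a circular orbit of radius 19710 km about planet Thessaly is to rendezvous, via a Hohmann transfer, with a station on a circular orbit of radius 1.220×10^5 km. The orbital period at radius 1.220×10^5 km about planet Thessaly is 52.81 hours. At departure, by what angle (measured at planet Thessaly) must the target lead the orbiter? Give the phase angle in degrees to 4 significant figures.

φ = 100.3°

From Kepler's third law T² = 4π²r³/μ at r = 1.220×10^5 km, T = 52.81 hours = 52.81 × 3600 s = 1.90116×10^5 s: μ = 4π²r³/T² = 1.98336×10^6 km³/s².
Semi-major axis of the transfer orbit: a_t = (19710 + 1.220×10^5)/2 = 70855 km.
The half-period of the transfer ellipse is t = π√(a_t³/μ) = 42073 s.
Target angular speed ω₂ = √(μ/r₂³) = 3.3049×10^-5 rad/s.
Angle swept by the target during transfer: ω₂·t = 1.3905 rad = 79.67°.
Arrival is 180° from departure on the ellipse, so φ = 180° − 79.67° = 100.3°.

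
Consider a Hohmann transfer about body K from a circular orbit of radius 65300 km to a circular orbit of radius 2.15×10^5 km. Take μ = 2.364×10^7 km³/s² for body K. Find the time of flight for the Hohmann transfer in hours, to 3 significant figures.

Semi-major axis of the transfer orbit: a_t = (65300 + 2.150×10^5)/2 = 1.4015×10^5 km.
Transfer time t = π√(a_t³/μ) = π√((1.4015×10^5)³ / 2.364×10^7) = 33900 s.
Converting: 33900 s ÷ 3600 s/hour = 9.42 hours.

t = 9.42 hours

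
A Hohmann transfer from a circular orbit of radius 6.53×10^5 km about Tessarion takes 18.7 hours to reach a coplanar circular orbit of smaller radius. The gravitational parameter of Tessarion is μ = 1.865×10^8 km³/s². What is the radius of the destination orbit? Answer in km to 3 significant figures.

Transfer time t = 18.7 hours = 67320 s, and t = π√(a_t³/μ).
So a_t = (μ t²/π²)^(1/3) = (1.865×10^8 × (67320)² / π²)^(1/3) = 4.4078×10^5 km.
Since a_t = (r₁ + r₂)/2, r₂ = 2a_t − r₁ = 2×4.4078×10^5 − 6.530×10^5 = 2.2856×10^5 km.

r₂ = 2.29×10^5 km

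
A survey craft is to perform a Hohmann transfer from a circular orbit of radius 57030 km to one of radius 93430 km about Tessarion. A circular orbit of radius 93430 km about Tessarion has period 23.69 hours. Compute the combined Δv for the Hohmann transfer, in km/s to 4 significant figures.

Δv = 1.898 km/s

From Kepler's third law T² = 4π²r³/μ at r = 93430 km, T = 23.69 hours = 23.69 × 3600 s = 85284 s: μ = 4π²r³/T² = 4.42674×10^6 km³/s².
The Hohmann ellipse has a_t = (r₁ + r₂)/2 = 75230 km.
At r₁ the circular-orbit speed is v₁ = √(μ/r₁) = 8.810 km/s.
On the transfer ellipse at r₁, vis-viva gives v_p = √[μ(2/r₁ − 1/a_t)] = 9.818 km/s.
First burn Δv₁ = |v_p − v₁| = 1.008 km/s.
Circular speed at r₂: v₂ = √(μ/r₂) = 6.8833 km/s.
Transfer-orbit speed at r₂: v_a = √[μ(2/r₂ − 1/a_t)] = 5.9931 km/s.
Second burn Δv₂ = |v₂ − v_a| = 0.8902 km/s.
Δv = Δv₁ + Δv₂ = 1.008 + 0.8902 = 1.898 km/s.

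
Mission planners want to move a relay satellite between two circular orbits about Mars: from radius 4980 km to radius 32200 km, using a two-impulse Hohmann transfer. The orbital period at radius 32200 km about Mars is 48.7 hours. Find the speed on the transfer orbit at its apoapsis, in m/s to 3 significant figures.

v = 597 m/s

From Kepler's third law T² = 4π²r³/μ at r = 32200 km, T = 48.7 hours = 48.7 × 3600 s = 1.7532×10^5 s: μ = 4π²r³/T² = 42881.0 km³/s².
The Hohmann ellipse has a_t = (r₁ + r₂)/2 = 18590 km.
At apoapsis, r = 32200 km.
Vis-viva: v = √[μ(2/r − 1/a_t)] = √[42881.0 × (2/32200 − 1/18590)] = 0.5973 km/s.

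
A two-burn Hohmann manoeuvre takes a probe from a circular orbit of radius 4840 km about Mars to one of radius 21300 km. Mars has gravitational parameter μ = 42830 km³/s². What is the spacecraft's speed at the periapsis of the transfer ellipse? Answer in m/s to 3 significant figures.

v = 3800 m/s

Transfer-ellipse semi-major axis a_t = (r₁ + r₂)/2 = (4840 + 21300)/2 = 13070 km.
At periapsis, r = 4840 km.
Vis-viva: v = √[μ(2/r − 1/a_t)] = √[42830 × (2/4840 − 1/13070)] = 3.798 km/s.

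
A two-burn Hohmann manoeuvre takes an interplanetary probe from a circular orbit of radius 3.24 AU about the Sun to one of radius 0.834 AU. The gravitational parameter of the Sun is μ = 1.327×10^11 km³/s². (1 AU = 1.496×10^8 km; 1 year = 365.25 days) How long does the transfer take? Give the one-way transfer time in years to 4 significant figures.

t = 1.454 years

In km: r₁ = 3.24 × 1.496×10^8 = 4.84704×10^8 km; r₂ = 0.834 × 1.496×10^8 = 1.247664×10^8 km.
Semi-major axis of the transfer orbit: a_t = (4.84704×10^8 + 1.247664×10^8)/2 = 3.047352×10^8 km.
Transfer time t = π√(a_t³/μ) = π√((3.047352×10^8)³ / 1.327×10^11) = 4.588×10^7 s.
Converting: 4.588×10^7 s ÷ 3.15576×10^7 s/year (365.25 × 86400) = 1.454 years.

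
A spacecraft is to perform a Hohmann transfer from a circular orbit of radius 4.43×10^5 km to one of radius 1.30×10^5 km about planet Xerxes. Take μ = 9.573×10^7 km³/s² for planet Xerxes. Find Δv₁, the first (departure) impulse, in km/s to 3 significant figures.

Δv₁ = 4.80 km/s

Semi-major axis of the transfer orbit: a_t = (4.430×10^5 + 1.300×10^5)/2 = 2.865×10^5 km.
Circular speed at r = 4.430×10^5 km: v_c = √(μ/r) = 14.70 km/s.
Vis-viva on the transfer ellipse at r = 4.430×10^5 km gives v_t = √[μ(2/r − 1/a_t)] = 9.902 km/s.
Δv₁ = |v_t − v_c| = |9.902 − 14.70| = 4.798 km/s.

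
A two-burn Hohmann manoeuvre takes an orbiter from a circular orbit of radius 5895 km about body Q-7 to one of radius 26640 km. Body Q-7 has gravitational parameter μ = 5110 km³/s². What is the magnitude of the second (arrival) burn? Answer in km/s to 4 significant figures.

Transfer-ellipse semi-major axis a_t = (r₁ + r₂)/2 = (5895 + 26640)/2 = 16267.5 km.
On the circular orbit at r = 26640 km, v_c = √(μ/r) = 0.43797 km/s.
Vis-viva on the transfer ellipse at r = 26640 km gives v_t = √[μ(2/r − 1/a_t)] = 0.26365 km/s.
Δv₂ = |v_t − v_c| = |0.26365 − 0.43797| = 0.1743 km/s.

Δv₂ = 0.1743 km/s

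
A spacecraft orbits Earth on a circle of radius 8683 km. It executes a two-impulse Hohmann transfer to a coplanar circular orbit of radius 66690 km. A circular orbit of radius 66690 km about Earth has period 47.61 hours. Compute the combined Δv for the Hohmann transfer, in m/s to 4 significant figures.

From Kepler's third law T² = 4π²r³/μ at r = 66690 km, T = 47.61 hours = 47.61 × 3600 s = 1.71396×10^5 s: μ = 4π²r³/T² = 3.98603×10^5 km³/s².
Semi-major axis of the transfer orbit: a_t = (8683 + 66690)/2 = 37686.5 km.
Circular speed at r₁: v₁ = √(μ/r₁) = √(3.98603×10^5/8683) = 6.775 km/s.
Transfer-orbit speed at r₁ (v² = μ(2/r − 1/a)): v_p = √[μ(2/r₁ − 1/a_t)] = 9.013 km/s.
First burn Δv₁ = |v_p − v₁| = 2.238 km/s.
At r₂, v₂ = √(μ/r₂) = 2.4448 km/s.
Transfer-orbit speed at r₂: v_a = √[μ(2/r₂ − 1/a_t)] = 1.1735 km/s.
Second burn Δv₂ = |v₂ − v_a| = 1.271 km/s.
Total Δv = Δv₁ + Δv₂ = 3.509 km/s.

Δv = 3509 m/s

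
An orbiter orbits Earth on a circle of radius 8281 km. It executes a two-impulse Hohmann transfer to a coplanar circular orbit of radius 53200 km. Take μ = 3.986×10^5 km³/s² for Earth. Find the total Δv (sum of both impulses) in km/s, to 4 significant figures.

Transfer-ellipse semi-major axis a_t = (r₁ + r₂)/2 = (8281 + 53200)/2 = 30740.5 km.
At r₁ the circular-orbit speed is v₁ = √(μ/r₁) = 6.938 km/s.
On the transfer ellipse at r₁, vis-viva gives v_p = √[μ(2/r₁ − 1/a_t)] = 9.127 km/s.
First burn Δv₁ = |v_p − v₁| = 2.189 km/s.
Circular speed at r₂: v₂ = √(μ/r₂) = 2.73724 km/s.
Transfer-orbit speed at r₂: v_a = √[μ(2/r₂ − 1/a_t)] = 1.42069 km/s.
Second burn Δv₂ = |v₂ − v_a| = 1.317 km/s.
Total Δv = Δv₁ + Δv₂ = 3.506 km/s.

Δv = 3.506 km/s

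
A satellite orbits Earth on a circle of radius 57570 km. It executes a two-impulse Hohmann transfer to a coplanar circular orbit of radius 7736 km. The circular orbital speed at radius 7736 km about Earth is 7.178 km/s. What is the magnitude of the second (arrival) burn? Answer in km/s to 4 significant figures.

From the circular-orbit relation v² = μ/r at r = 7736 km: μ = v²r = (7.178)² × 7736 = 3.98587×10^5 km³/s².
Transfer-ellipse semi-major axis a_t = (r₁ + r₂)/2 = (57570 + 7736)/2 = 32653 km.
Circular speed at r = 7736 km: v_c = √(μ/r) = 7.178 km/s.
Transfer-orbit speed at the same r (vis-viva, a = a_t): v_t = √[μ(2/r − 1/a_t)] = 9.531 km/s.
Δv₂ = |v_t − v_c| = |9.531 − 7.178| = 2.353 km/s.

Δv₂ = 2.353 km/s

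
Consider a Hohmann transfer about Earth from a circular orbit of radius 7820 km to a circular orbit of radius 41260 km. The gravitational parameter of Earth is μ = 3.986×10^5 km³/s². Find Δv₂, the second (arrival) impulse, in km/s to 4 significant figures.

Semi-major axis of the transfer orbit: a_t = (7820 + 41260)/2 = 24540 km.
Circular speed at r = 41260 km: v_c = √(μ/r) = 3.1082 km/s.
Vis-viva on the transfer ellipse at r = 41260 km gives v_t = √[μ(2/r − 1/a_t)] = 1.7546 km/s.
Δv₂ = |v_t − v_c| = |1.7546 − 3.1082| = 1.354 km/s.

Δv₂ = 1.354 km/s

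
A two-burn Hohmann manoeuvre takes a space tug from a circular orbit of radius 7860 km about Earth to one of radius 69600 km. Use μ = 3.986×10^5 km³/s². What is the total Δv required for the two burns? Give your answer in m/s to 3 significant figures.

The Hohmann ellipse has a_t = (r₁ + r₂)/2 = 38730 km.
Circular speed at r₁: v₁ = √(μ/r₁) = √(3.986×10^5/7860) = 7.121 km/s.
On the transfer ellipse at r₁, v² = μ(2/r − 1/a) gives v_p = √[μ(2/r₁ − 1/a_t)] = 9.546 km/s.
First burn Δv₁ = |v_p − v₁| = 2.425 km/s.
Circular speed at r₂: v₂ = √(μ/r₂) = 2.393 km/s.
Transfer-orbit speed at r₂: v_a = √[μ(2/r₂ − 1/a_t)] = 1.078 km/s.
Second burn Δv₂ = |v₂ − v_a| = 1.315 km/s.
Δv = Δv₁ + Δv₂ = 2.425 + 1.315 = 3.740 km/s.

Δv = 3740 m/s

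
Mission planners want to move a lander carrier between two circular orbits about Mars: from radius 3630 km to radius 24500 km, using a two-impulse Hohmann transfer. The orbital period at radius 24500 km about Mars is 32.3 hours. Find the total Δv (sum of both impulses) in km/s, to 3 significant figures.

Δv = 1.75 km/s

From Kepler's third law T² = 4π²r³/μ at r = 24500 km, T = 32.3 hours = 32.3 × 3600 s = 1.1628×10^5 s: μ = 4π²r³/T² = 42938.6 km³/s².
Transfer-ellipse semi-major axis a_t = (r₁ + r₂)/2 = (3630 + 24500)/2 = 14065 km.
At r₁ the circular-orbit speed is v₁ = √(μ/r₁) = 3.439 km/s.
Transfer-orbit speed at r₁ (v² = μ(2/r − 1/a)): v_p = √[μ(2/r₁ − 1/a_t)] = 4.539 km/s.
First burn Δv₁ = |v_p − v₁| = 1.100 km/s.
At r₂, v₂ = √(μ/r₂) = 1.32386 km/s.
Transfer-orbit speed at r₂: v_a = √[μ(2/r₂ − 1/a_t)] = 0.672550 km/s.
Second burn Δv₂ = |v₂ − v_a| = 0.6513 km/s.
Total Δv = Δv₁ + Δv₂ = 1.751 km/s.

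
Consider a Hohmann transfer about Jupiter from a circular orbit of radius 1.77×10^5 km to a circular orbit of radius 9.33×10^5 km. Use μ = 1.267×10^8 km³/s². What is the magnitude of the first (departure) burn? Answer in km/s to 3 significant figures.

The Hohmann ellipse has a_t = (r₁ + r₂)/2 = 5.550×10^5 km.
On the circular orbit at r = 1.770×10^5 km, v_c = √(μ/r) = 26.75480 km/s.
Vis-viva on the transfer ellipse at r = 1.770×10^5 km gives v_t = √[μ(2/r − 1/a_t)] = 34.68934 km/s.
Δv₁ = |v_t − v_c| = |34.68934 − 26.75480| = 7.935 km/s.

Δv₁ = 7.93 km/s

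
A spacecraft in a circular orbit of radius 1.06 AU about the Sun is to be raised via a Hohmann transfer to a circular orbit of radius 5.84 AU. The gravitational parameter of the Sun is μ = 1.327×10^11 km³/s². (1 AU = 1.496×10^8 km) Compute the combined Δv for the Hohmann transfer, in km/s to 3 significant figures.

In km: r₁ = 1.06 × 1.496×10^8 = 1.58576×10^8 km; r₂ = 5.84 × 1.496×10^8 = 8.73664×10^8 km.
Semi-major axis of the transfer orbit: a_t = (1.58576×10^8 + 8.73664×10^8)/2 = 5.1612×10^8 km.
Circular speed at r₁: v₁ = √(μ/r₁) = √(1.327×10^11/1.58576×10^8) = 28.928 km/s.
On the transfer ellipse at r₁, vis-viva gives v_p = √[μ(2/r₁ − 1/a_t)] = 37.637 km/s.
First burn Δv₁ = |v_p − v₁| = 8.709 km/s.
At r₂, v₂ = √(μ/r₂) = 12.324 km/s.
Transfer-orbit speed at r₂: v_a = √[μ(2/r₂ − 1/a_t)] = 6.8314 km/s.
Second burn Δv₂ = |v₂ − v_a| = 5.493 km/s.
Total Δv = Δv₁ + Δv₂ = 14.20 km/s.

Δv = 14.2 km/s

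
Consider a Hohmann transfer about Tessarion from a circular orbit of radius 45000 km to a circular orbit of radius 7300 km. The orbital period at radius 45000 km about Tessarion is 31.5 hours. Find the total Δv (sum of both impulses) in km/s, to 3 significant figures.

From Kepler's third law T² = 4π²r³/μ at r = 45000 km, T = 31.5 hours = 31.5 × 3600 s = 1.134×10^5 s: μ = 4π²r³/T² = 2.79751×10^5 km³/s².
Semi-major axis of the transfer orbit: a_t = (45000 + 7300)/2 = 26150 km.
Circular speed at r₁: v₁ = √(μ/r₁) = √(2.79751×10^5/45000) = 2.493 km/s.
Transfer-orbit speed at r₁ (v² = μ(2/r − 1/a)): v_a = √[μ(2/r₁ − 1/a_t)] = 1.317 km/s.
First burn Δv₁ = |v_a − v₁| = 1.176 km/s.
At r₂, v₂ = √(μ/r₂) = 6.1905 km/s.
Transfer-orbit speed at r₂: v_p = √[μ(2/r₂ − 1/a_t)] = 8.1207 km/s.
Second burn Δv₂ = |v₂ − v_p| = 1.930 km/s.
Total Δv = Δv₁ + Δv₂ = 3.106 km/s.

Δv = 3.11 km/s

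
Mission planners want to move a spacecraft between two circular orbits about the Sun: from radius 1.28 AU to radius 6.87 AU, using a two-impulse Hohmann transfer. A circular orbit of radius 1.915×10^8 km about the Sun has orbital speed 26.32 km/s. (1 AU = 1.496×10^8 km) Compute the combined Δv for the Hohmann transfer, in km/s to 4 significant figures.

From the circular-orbit relation v² = μ/r at r = 1.915×10^8 km: μ = v²r = (26.32)² × 1.915×10^8 = 1.32660×10^11 km³/s².
In km: r₁ = 1.28 × 1.496×10^8 = 1.91488×10^8 km; r₂ = 6.87 × 1.496×10^8 = 1.027752×10^9 km.
Transfer-ellipse semi-major axis a_t = (r₁ + r₂)/2 = (1.91488×10^8 + 1.027752×10^9)/2 = 6.0962×10^8 km.
At r₁ the circular-orbit speed is v₁ = √(μ/r₁) = 26.3208 km/s.
On the transfer ellipse at r₁, vis-viva equation gives v_p = √[μ(2/r₁ − 1/a_t)] = 34.1754 km/s.
First burn Δv₁ = |v_p − v₁| = 7.855 km/s.
At r₂, v₂ = √(μ/r₂) = 11.3612 km/s.
Transfer-orbit speed at r₂: v_a = √[μ(2/r₂ − 1/a_t)] = 6.36748 km/s.
Second burn Δv₂ = |v₂ − v_a| = 4.994 km/s.
Total Δv = Δv₁ + Δv₂ = 12.85 km/s.

Δv = 12.85 km/s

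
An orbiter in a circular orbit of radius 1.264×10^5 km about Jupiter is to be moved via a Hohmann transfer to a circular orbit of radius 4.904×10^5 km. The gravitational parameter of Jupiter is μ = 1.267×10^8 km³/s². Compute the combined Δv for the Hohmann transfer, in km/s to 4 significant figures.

Transfer-ellipse semi-major axis a_t = (r₁ + r₂)/2 = (1.264×10^5 + 4.904×10^5)/2 = 3.084×10^5 km.
At r₁ the circular-orbit speed is v₁ = √(μ/r₁) = 31.660 km/s.
Transfer-orbit speed at r₁ (vis-viva equation): v_p = √[μ(2/r₁ − 1/a_t)] = 39.924 km/s.
First burn Δv₁ = |v_p − v₁| = 8.264 km/s.
Circular speed at r₂: v₂ = √(μ/r₂) = 16.0736 km/s.
Transfer-orbit speed at r₂: v_a = √[μ(2/r₂ − 1/a_t)] = 10.2903 km/s.
Second burn Δv₂ = |v₂ − v_a| = 5.783 km/s.
Total Δv = Δv₁ + Δv₂ = 14.05 km/s.

Δv = 14.05 km/s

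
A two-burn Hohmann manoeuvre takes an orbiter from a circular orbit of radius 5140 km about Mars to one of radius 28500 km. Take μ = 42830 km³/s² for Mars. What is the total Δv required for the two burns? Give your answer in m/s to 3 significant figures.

Δv = 1420 m/s

Transfer-ellipse semi-major axis a_t = (r₁ + r₂)/2 = (5140 + 28500)/2 = 16820 km.
At r₁ the circular-orbit speed is v₁ = √(μ/r₁) = 2.8866 km/s.
Transfer-orbit speed at r₁ (vis-viva): v_p = √[μ(2/r₁ − 1/a_t)] = 3.7575 km/s.
First burn Δv₁ = |v_p − v₁| = 0.8709 km/s.
Circular speed at r₂: v₂ = √(μ/r₂) = 1.2259 km/s.
Transfer-orbit speed at r₂: v_a = √[μ(2/r₂ − 1/a_t)] = 0.67767 km/s.
Second burn Δv₂ = |v₂ − v_a| = 0.5482 km/s.
Total Δv = Δv₁ + Δv₂ = 1.419 km/s.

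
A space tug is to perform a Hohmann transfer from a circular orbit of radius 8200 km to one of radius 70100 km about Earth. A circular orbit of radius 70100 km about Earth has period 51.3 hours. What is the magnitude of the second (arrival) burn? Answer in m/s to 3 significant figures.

Δv₂ = 1290 m/s

From Kepler's third law T² = 4π²r³/μ at r = 70100 km, T = 51.3 hours = 51.3 × 3600 s = 1.8468×10^5 s: μ = 4π²r³/T² = 3.98726×10^5 km³/s².
Transfer-ellipse semi-major axis a_t = (r₁ + r₂)/2 = (8200 + 70100)/2 = 39150 km.
On the circular orbit at r = 70100 km, v_c = √(μ/r) = 2.3849 km/s.
Vis-viva on the transfer ellipse at r = 70100 km gives v_t = √[μ(2/r − 1/a_t)] = 1.0915 km/s.
Δv₂ = |v_t − v_c| = |1.0915 − 2.3849| = 1.293 km/s.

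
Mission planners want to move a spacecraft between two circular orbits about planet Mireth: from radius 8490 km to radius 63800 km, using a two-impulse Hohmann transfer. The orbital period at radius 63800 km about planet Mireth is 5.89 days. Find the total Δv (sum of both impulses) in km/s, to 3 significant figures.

From Kepler's third law T² = 4π²r³/μ at r = 63800 km, T = 5.89 days = 5.89 × 86400 s = 5.08896×10^5 s: μ = 4π²r³/T² = 39588.0 km³/s².
Semi-major axis of the transfer orbit: a_t = (8490 + 63800)/2 = 36145 km.
At r₁ the circular-orbit speed is v₁ = √(μ/r₁) = 2.1594 km/s.
On the transfer ellipse at r₁, v² = μ(2/r − 1/a) gives v_p = √[μ(2/r₁ − 1/a_t)] = 2.8689 km/s.
First burn Δv₁ = |v_p − v₁| = 0.7095 km/s.
Circular speed at r₂: v₂ = √(μ/r₂) = 0.7877 km/s.
Transfer-orbit speed at r₂: v_a = √[μ(2/r₂ − 1/a_t)] = 0.3818 km/s.
Second burn Δv₂ = |v₂ − v_a| = 0.4059 km/s.
Δv = Δv₁ + Δv₂ = 0.7095 + 0.4059 = 1.115 km/s.

Δv = 1.12 km/s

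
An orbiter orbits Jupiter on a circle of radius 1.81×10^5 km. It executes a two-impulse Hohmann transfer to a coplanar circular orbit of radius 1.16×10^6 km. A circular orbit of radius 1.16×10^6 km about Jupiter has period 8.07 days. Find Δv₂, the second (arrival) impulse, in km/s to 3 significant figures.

Δv₂ = 5.02 km/s

From Kepler's third law T² = 4π²r³/μ at r = 1.16×10^6 km, T = 8.07 days = 8.07 × 86400 s = 6.97248×10^5 s: μ = 4π²r³/T² = 1.26753×10^8 km³/s².
Semi-major axis of the transfer orbit: a_t = (1.810×10^5 + 1.160×10^6)/2 = 6.705×10^5 km.
Circular speed at r = 1.160×10^6 km: v_c = √(μ/r) = 10.453 km/s.
Vis-viva on the transfer ellipse at r = 1.160×10^6 km gives v_t = √[μ(2/r − 1/a_t)] = 5.4311 km/s.
Δv₂ = |v_t − v_c| = |5.4311 − 10.453| = 5.022 km/s.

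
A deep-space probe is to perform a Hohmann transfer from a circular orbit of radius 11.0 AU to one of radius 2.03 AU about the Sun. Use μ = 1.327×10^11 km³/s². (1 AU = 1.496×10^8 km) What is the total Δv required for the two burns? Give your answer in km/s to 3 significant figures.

Δv = 10.2 km/s

In km: r₁ = 11.0 × 1.496×10^8 = 1.6456×10^9 km; r₂ = 2.03 × 1.496×10^8 = 3.03688×10^8 km.
The Hohmann ellipse has a_t = (r₁ + r₂)/2 = 9.74644×10^8 km.
At r₁ the circular-orbit speed is v₁ = √(μ/r₁) = 8.9799 km/s.
On the transfer ellipse at r₁, vis-viva gives v_a = √[μ(2/r₁ − 1/a_t)] = 5.0126 km/s.
First burn Δv₁ = |v_a − v₁| = 3.9673 km/s.
At r₂, v₂ = √(μ/r₂) = 20.9036 km/s.
Transfer-orbit speed at r₂: v_p = √[μ(2/r₂ − 1/a_t)] = 27.1619 km/s.
Second burn Δv₂ = |v₂ − v_p| = 6.2583 km/s.
Δv = Δv₁ + Δv₂ = 3.9673 + 6.2583 = 10.23 km/s.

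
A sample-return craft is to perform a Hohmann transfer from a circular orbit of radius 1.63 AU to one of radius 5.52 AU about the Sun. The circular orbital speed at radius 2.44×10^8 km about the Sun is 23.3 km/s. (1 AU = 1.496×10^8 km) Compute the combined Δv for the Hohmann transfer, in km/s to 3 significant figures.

From the circular-orbit relation v² = μ/r at r = 2.44×10^8 km: μ = v²r = (23.3)² × 2.44×10^8 = 1.32465×10^11 km³/s².
In km: r₁ = 1.63 × 1.496×10^8 = 2.43848×10^8 km; r₂ = 5.52 × 1.496×10^8 = 8.25792×10^8 km.
Transfer-ellipse semi-major axis a_t = (r₁ + r₂)/2 = (2.43848×10^8 + 8.25792×10^8)/2 = 5.3482×10^8 km.
Circular speed at r₁: v₁ = √(μ/r₁) = √(1.32465×10^11/2.43848×10^8) = 23.307261 km/s.
Transfer-orbit speed at r₁ (vis-viva): v_p = √[μ(2/r₁ − 1/a_t)] = 28.961613 km/s.
First burn Δv₁ = |v_p − v₁| = 5.6544 km/s.
Circular speed at r₂: v₂ = √(μ/r₂) = 12.6653 km/s.
Transfer-orbit speed at r₂: v_a = √[μ(2/r₂ − 1/a_t)] = 8.55207 km/s.
Second burn Δv₂ = |v₂ − v_a| = 4.1132 km/s.
Δv = Δv₁ + Δv₂ = 5.6544 + 4.1132 = 9.768 km/s.

Δv = 9.77 km/s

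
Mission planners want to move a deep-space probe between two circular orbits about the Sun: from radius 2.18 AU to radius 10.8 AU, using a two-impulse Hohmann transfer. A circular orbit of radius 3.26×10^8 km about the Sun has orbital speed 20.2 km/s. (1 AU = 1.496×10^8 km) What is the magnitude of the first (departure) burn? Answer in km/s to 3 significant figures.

Δv₁ = 5.86 km/s

From the circular-orbit relation v² = μ/r at r = 3.26×10^8 km: μ = v²r = (20.2)² × 3.26×10^8 = 1.33021×10^11 km³/s².
In km: r₁ = 2.18 × 1.496×10^8 = 3.26128×10^8 km; r₂ = 10.8 × 1.496×10^8 = 1.61568×10^9 km.
The Hohmann ellipse has a_t = (r₁ + r₂)/2 = 9.70904×10^8 km.
Circular speed at r = 3.26128×10^8 km: v_c = √(μ/r) = 20.196 km/s.
Transfer-orbit speed at the same r (vis-viva, a = a_t): v_t = √[μ(2/r − 1/a_t)] = 26.053 km/s.
Δv₁ = |v_t − v_c| = |26.053 − 20.196| = 5.857 km/s.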